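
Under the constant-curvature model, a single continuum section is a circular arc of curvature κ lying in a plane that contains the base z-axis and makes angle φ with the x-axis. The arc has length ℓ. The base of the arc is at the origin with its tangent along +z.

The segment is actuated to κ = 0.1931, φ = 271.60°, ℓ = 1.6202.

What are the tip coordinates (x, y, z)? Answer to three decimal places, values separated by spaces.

θ = κ·ℓ = 0.1931 × 1.6202 = 0.31286 rad
ρ = (1 − cos θ)/κ = (1 − 0.95146)/0.1931 = 0.25139
z = sin θ / κ = 0.30778/0.1931 = 1.59390
x = ρ cos φ = 0.25139 × cos(271.60°) = 0.00702
y = ρ sin φ = 0.25139 × sin(271.60°) = -0.25129

0.007 -0.251 1.594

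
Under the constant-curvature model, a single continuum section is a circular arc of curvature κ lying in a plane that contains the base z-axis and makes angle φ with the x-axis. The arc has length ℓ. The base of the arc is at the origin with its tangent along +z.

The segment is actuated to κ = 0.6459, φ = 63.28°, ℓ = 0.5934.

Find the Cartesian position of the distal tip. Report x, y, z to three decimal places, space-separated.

θ = κ·ℓ = 0.6459 × 0.5934 = 0.38328 rad
ρ = (1 − cos θ)/κ = (1 − 0.92744)/0.6459 = 0.11233
z = sin θ / κ = 0.37396/0.6459 = 0.57898
x = ρ cos φ = 0.11233 × cos(63.28°) = 0.05051
y = ρ sin φ = 0.11233 × sin(63.28°) = 0.10034

0.051 0.100 0.579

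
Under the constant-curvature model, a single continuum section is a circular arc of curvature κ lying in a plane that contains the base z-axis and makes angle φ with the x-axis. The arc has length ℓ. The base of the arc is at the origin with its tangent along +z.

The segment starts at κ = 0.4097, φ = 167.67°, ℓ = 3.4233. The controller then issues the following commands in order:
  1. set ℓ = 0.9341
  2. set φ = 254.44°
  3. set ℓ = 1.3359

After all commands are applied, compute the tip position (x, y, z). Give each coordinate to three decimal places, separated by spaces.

-0.096 -0.343 1.270

initial: κ=0.4097, φ=167.67°, ℓ=3.4233
cmd 1: set ℓ=0.9341 → (κ,φ,ℓ)=(0.4097,167.67°,0.9341) → tip=(-0.1725,0.0377,0.9115)
cmd 2: set φ=254.44° → (κ,φ,ℓ)=(0.4097,254.44°,0.9341) → tip=(-0.0474,-0.1701,0.9115)
cmd 3: set ℓ=1.3359 → (κ,φ,ℓ)=(0.4097,254.44°,1.3359) → tip=(-0.0956,-0.3435,1.2702)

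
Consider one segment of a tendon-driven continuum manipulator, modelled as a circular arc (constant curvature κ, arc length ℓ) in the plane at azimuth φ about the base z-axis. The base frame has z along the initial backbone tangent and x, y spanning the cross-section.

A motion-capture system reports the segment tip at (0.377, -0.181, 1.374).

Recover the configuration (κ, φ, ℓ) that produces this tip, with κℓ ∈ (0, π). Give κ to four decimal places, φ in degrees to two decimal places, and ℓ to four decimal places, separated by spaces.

ρ = √(x²+y²) = √(0.377² + -0.181²) = 0.41820
φ = atan2(y, x) mod 360° = atan2(-0.181, 0.377) = 334.3541°
|p|² = ρ² + z² = 0.41820² + 1.374² = 2.06277
κ = 2ρ / |p|² = 2×0.41820 / 2.06277 = 0.40547
θ = 2·atan2(ρ, z) = 2·atan2(0.41820, 1.374) = 0.59091 rad
ℓ = θ/κ = 0.59091/0.40547 = 1.45734

0.4055 334.35 1.4573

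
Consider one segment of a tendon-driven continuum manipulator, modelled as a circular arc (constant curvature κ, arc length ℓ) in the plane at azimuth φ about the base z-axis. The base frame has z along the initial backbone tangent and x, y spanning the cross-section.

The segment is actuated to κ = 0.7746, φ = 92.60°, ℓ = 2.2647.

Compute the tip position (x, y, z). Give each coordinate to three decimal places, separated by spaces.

-0.069 1.525 1.269

θ = κ·ℓ = 0.7746 × 2.2647 = 1.75424 rad
ρ = (1 − cos θ)/κ = (1 − -0.18241)/0.7746 = 1.52648
z = sin θ / κ = 0.98322/0.7746 = 1.26933
x = ρ cos φ = 1.52648 × cos(92.60°) = -0.06925
y = ρ sin φ = 1.52648 × sin(92.60°) = 1.52491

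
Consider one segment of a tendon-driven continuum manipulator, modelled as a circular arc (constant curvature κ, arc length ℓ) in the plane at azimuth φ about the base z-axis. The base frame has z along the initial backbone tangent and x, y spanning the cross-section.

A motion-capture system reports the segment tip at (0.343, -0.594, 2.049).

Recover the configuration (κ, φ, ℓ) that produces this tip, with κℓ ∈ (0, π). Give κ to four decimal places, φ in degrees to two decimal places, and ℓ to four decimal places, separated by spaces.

ρ = √(x²+y²) = √(0.343² + -0.594²) = 0.68592
φ = atan2(y, x) mod 360° = atan2(-0.594, 0.343) = 300.0039°
|p|² = ρ² + z² = 0.68592² + 2.049² = 4.66889
κ = 2ρ / |p|² = 2×0.68592 / 4.66889 = 0.29383
θ = 2·atan2(ρ, z) = 2·atan2(0.68592, 2.049) = 0.64606 rad
ℓ = θ/κ = 0.64606/0.29383 = 2.19880

0.2938 300.00 2.1988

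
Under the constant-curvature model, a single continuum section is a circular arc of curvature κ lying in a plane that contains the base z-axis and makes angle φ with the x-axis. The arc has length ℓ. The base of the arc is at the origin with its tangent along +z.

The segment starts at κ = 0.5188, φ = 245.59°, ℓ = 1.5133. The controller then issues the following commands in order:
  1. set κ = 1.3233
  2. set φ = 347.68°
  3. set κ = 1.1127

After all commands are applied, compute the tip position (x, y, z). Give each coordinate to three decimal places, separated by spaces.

0.977 -0.213 0.893

initial: κ=0.5188, φ=245.59°, ℓ=1.5133
cmd 1: set κ=1.3233 → (κ,φ,ℓ)=(1.3233,245.59°,1.5133) → tip=(-0.4430,-0.9761,0.6863)
cmd 2: set φ=347.68° → (κ,φ,ℓ)=(1.3233,347.68°,1.5133) → tip=(1.0472,-0.2287,0.6863)
cmd 3: set κ=1.1127 → (κ,φ,ℓ)=(1.1127,347.68°,1.5133) → tip=(0.9771,-0.2134,0.8930)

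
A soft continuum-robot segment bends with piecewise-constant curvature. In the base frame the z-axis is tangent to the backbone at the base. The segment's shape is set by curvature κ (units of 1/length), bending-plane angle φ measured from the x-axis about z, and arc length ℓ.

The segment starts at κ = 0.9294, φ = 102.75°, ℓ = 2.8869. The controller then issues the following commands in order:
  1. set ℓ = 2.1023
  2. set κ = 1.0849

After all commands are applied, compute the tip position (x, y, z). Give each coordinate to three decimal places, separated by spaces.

-0.336 1.485 0.699

initial: κ=0.9294, φ=102.75°, ℓ=2.8869
cmd 1: set ℓ=2.1023 → (κ,φ,ℓ)=(0.9294,102.75°,2.1023) → tip=(-0.3262,1.4417,0.9980)
cmd 2: set κ=1.0849 → (κ,φ,ℓ)=(1.0849,102.75°,2.1023) → tip=(-0.3360,1.4850,0.6990)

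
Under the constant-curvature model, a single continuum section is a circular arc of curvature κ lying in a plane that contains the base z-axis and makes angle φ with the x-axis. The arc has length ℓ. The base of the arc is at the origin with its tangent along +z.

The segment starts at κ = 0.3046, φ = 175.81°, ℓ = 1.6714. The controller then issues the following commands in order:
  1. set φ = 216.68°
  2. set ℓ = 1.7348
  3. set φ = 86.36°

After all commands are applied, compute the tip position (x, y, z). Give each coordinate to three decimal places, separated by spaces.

initial: κ=0.3046, φ=175.81°, ℓ=1.6714
cmd 1: set φ=216.68° → (κ,φ,ℓ)=(0.3046,216.68°,1.6714) → tip=(-0.3339,-0.2487,1.6001)
cmd 2: set ℓ=1.7348 → (κ,φ,ℓ)=(0.3046,216.68°,1.7348) → tip=(-0.3591,-0.2675,1.6552)
cmd 3: set φ=86.36° → (κ,φ,ℓ)=(0.3046,86.36°,1.7348) → tip=(0.0284,0.4469,1.6552)

0.028 0.447 1.655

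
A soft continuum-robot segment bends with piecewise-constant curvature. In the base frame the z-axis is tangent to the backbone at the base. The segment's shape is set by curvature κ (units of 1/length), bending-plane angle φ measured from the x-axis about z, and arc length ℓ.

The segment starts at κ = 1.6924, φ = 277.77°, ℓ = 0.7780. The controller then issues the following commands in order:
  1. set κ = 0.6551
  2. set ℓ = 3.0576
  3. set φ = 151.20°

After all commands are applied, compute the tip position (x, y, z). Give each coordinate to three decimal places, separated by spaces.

-1.898 1.043 1.386

initial: κ=1.6924, φ=277.77°, ℓ=0.7780
cmd 1: set κ=0.6551 → (κ,φ,ℓ)=(0.6551,277.77°,0.7780) → tip=(0.0262,-0.1922,0.7448)
cmd 2: set ℓ=3.0576 → (κ,φ,ℓ)=(0.6551,277.77°,3.0576) → tip=(0.2928,-2.1460,1.3861)
cmd 3: set φ=151.20° → (κ,φ,ℓ)=(0.6551,151.20°,3.0576) → tip=(-1.8980,1.0434,1.3861)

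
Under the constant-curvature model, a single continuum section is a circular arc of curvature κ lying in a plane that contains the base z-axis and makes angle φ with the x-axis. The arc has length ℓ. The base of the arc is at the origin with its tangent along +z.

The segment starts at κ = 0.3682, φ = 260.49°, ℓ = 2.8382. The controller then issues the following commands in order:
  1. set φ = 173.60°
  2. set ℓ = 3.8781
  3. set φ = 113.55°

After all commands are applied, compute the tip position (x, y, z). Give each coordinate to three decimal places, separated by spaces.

initial: κ=0.3682, φ=260.49°, ℓ=2.8382
cmd 1: set φ=173.60° → (κ,φ,ℓ)=(0.3682,173.60°,2.8382) → tip=(-1.3444,0.1508,2.3491)
cmd 2: set ℓ=3.8781 → (κ,φ,ℓ)=(0.3682,173.60°,3.8781) → tip=(-2.3147,0.2596,2.6882)
cmd 3: set φ=113.55° → (κ,φ,ℓ)=(0.3682,113.55°,3.8781) → tip=(-0.9306,2.1352,2.6882)

-0.931 2.135 2.688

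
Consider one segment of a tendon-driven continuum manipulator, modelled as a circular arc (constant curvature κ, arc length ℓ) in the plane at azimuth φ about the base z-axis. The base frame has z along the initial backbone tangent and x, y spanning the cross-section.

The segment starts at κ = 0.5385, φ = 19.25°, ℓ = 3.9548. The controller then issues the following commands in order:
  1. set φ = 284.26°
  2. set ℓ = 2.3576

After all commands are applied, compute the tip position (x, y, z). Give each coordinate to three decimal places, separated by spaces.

0.322 -1.266 1.773

initial: κ=0.5385, φ=19.25°, ℓ=3.9548
cmd 1: set φ=284.26° → (κ,φ,ℓ)=(0.5385,284.26°,3.9548) → tip=(0.7000,-2.7541,1.5745)
cmd 2: set ℓ=2.3576 → (κ,φ,ℓ)=(0.5385,284.26°,2.3576) → tip=(0.3217,-1.2658,1.7734)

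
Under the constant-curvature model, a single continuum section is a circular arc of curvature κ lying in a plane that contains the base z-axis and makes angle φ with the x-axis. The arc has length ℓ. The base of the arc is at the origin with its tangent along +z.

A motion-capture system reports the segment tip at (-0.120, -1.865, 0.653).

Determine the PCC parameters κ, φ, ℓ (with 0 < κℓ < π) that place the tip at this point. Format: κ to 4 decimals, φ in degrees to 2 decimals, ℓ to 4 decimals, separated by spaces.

0.9537 266.32 2.5891

ρ = √(x²+y²) = √(-0.120² + -1.865²) = 1.86886
φ = atan2(y, x) mod 360° = atan2(-1.865, -0.120) = 266.3185°
|p|² = ρ² + z² = 1.86886² + 0.653² = 3.91903
κ = 2ρ / |p|² = 2×1.86886 / 3.91903 = 0.95373
θ = 2·atan2(ρ, z) = 2·atan2(1.86886, 0.653) = 2.46929 rad
ℓ = θ/κ = 2.46929/0.95373 = 2.58908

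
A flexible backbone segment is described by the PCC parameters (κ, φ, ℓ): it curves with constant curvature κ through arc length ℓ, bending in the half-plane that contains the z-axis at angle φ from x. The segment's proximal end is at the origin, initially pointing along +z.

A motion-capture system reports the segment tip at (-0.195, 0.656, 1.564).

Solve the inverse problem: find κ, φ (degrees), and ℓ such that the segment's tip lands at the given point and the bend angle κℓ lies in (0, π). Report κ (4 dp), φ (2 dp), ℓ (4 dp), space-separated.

ρ = √(x²+y²) = √(-0.195² + 0.656²) = 0.68437
φ = atan2(y, x) mod 360° = atan2(0.656, -0.195) = 106.5549°
|p|² = ρ² + z² = 0.68437² + 1.564² = 2.91446
κ = 2ρ / |p|² = 2×0.68437 / 2.91446 = 0.46964
θ = 2·atan2(ρ, z) = 2·atan2(0.68437, 1.564) = 0.82495 rad
ℓ = θ/κ = 0.82495/0.46964 = 1.75656

0.4696 106.55 1.7566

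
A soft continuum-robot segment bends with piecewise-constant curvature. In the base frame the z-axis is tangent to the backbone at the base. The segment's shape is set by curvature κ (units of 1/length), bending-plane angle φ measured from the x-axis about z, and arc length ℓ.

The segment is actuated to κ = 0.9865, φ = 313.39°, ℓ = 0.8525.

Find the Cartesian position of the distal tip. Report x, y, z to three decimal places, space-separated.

θ = κ·ℓ = 0.9865 × 0.8525 = 0.84099 rad
ρ = (1 − cos θ)/κ = (1 − 0.66672)/0.9865 = 0.33784
z = sin θ / κ = 0.74530/0.9865 = 0.75550
x = ρ cos φ = 0.33784 × cos(313.39°) = 0.23208
y = ρ sin φ = 0.33784 × sin(313.39°) = -0.24550

0.232 -0.246 0.756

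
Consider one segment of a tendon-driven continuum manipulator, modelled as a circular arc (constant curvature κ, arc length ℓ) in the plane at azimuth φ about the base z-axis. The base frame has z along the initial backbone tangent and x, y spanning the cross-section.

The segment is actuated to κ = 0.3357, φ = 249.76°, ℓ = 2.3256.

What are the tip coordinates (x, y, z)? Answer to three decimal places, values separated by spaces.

-0.298 -0.809 2.096

θ = κ·ℓ = 0.3357 × 2.3256 = 0.78070 rad
ρ = (1 − cos θ)/κ = (1 − 0.71042)/0.3357 = 0.86262
z = sin θ / κ = 0.70378/0.3357 = 2.09645
x = ρ cos φ = 0.86262 × cos(249.76°) = -0.29843
y = ρ sin φ = 0.86262 × sin(249.76°) = -0.80936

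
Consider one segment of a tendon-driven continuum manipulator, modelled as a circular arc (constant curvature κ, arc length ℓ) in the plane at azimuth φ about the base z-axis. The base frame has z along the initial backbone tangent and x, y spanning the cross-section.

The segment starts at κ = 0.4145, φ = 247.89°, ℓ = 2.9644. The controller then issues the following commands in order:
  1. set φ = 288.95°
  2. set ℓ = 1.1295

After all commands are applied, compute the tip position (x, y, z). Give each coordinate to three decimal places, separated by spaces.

initial: κ=0.4145, φ=247.89°, ℓ=2.9644
cmd 1: set φ=288.95° → (κ,φ,ℓ)=(0.4145,288.95°,2.9644) → tip=(0.5207,-1.5164,2.2728)
cmd 2: set ℓ=1.1295 → (κ,φ,ℓ)=(0.4145,288.95°,1.1295) → tip=(0.0843,-0.2455,1.0887)

0.084 -0.246 1.089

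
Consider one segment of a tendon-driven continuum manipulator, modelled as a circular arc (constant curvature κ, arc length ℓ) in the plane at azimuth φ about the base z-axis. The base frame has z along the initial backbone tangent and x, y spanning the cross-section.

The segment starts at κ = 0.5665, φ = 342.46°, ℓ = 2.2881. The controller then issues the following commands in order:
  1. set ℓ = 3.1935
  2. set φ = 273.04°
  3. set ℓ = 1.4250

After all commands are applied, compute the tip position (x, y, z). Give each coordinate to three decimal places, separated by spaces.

0.029 -0.544 1.275

initial: κ=0.5665, φ=342.46°, ℓ=2.2881
cmd 1: set ℓ=3.1935 → (κ,φ,ℓ)=(0.5665,342.46°,3.1935) → tip=(2.0805,-0.6576,1.7153)
cmd 2: set φ=273.04° → (κ,φ,ℓ)=(0.5665,273.04°,3.1935) → tip=(0.1157,-2.1789,1.7153)
cmd 3: set ℓ=1.4250 → (κ,φ,ℓ)=(0.5665,273.04°,1.4250) → tip=(0.0289,-0.5438,1.2752)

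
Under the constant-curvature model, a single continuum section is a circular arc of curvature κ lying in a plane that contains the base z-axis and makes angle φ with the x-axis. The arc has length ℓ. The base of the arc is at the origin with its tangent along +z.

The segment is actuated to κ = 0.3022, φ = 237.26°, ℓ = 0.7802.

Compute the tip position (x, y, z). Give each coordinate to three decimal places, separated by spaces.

-0.050 -0.077 0.773

θ = κ·ℓ = 0.3022 × 0.7802 = 0.23578 rad
ρ = (1 − cos θ)/κ = (1 − 0.97233)/0.3022 = 0.09155
z = sin θ / κ = 0.23360/0.3022 = 0.77299
x = ρ cos φ = 0.09155 × cos(237.26°) = -0.04951
y = ρ sin φ = 0.09155 × sin(237.26°) = -0.07701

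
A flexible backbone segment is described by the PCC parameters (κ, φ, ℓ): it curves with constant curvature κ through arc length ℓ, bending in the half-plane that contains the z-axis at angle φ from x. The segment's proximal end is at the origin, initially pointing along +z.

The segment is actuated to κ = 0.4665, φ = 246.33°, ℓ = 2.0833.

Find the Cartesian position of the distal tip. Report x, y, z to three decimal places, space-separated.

-0.375 -0.856 1.770

θ = κ·ℓ = 0.4665 × 2.0833 = 0.97186 rad
ρ = (1 − cos θ)/κ = (1 − 0.56376)/0.4665 = 0.93512
z = sin θ / κ = 0.82594/0.4665 = 1.77049
x = ρ cos φ = 0.93512 × cos(246.33°) = -0.37542
y = ρ sin φ = 0.93512 × sin(246.33°) = -0.85645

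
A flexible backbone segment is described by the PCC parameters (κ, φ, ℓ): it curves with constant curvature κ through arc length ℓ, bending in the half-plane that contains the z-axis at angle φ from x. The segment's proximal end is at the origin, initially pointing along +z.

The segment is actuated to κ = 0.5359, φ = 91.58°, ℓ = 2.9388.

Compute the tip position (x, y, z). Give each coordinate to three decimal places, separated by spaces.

-0.052 1.873 1.866

θ = κ·ℓ = 0.5359 × 2.9388 = 1.57490 rad
ρ = (1 − cos θ)/κ = (1 − -0.00411)/0.5359 = 1.87368
z = sin θ / κ = 0.99999/0.5359 = 1.86600
x = ρ cos φ = 1.87368 × cos(91.58°) = -0.05166
y = ρ sin φ = 1.87368 × sin(91.58°) = 1.87297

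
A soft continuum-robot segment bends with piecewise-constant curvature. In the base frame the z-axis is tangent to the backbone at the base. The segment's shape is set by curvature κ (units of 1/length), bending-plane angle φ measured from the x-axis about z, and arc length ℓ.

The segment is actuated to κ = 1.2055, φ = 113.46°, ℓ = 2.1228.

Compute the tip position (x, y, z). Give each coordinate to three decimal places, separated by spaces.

-0.606 1.396 0.456

θ = κ·ℓ = 1.2055 × 2.1228 = 2.55904 rad
ρ = (1 − cos θ)/κ = (1 − -0.83506)/1.2055 = 1.52224
z = sin θ / κ = 0.55016/1.2055 = 0.45638
x = ρ cos φ = 1.52224 × cos(113.46°) = -0.60602
y = ρ sin φ = 1.52224 × sin(113.46°) = 1.39641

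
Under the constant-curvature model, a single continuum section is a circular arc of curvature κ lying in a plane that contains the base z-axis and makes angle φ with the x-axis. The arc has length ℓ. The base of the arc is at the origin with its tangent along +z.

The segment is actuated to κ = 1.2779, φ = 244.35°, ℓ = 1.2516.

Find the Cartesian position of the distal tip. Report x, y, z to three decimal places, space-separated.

-0.348 -0.726 0.782

θ = κ·ℓ = 1.2779 × 1.2516 = 1.59942 rad
ρ = (1 − cos θ)/κ = (1 − -0.02862)/1.2779 = 0.80493
z = sin θ / κ = 0.99959/1.2779 = 0.78221
x = ρ cos φ = 0.80493 × cos(244.35°) = -0.34843
y = ρ sin φ = 0.80493 × sin(244.35°) = -0.72561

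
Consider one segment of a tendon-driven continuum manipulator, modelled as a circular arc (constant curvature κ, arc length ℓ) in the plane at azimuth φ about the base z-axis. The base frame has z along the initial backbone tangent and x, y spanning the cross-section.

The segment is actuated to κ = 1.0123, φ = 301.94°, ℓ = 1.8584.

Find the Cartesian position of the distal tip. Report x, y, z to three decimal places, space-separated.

θ = κ·ℓ = 1.0123 × 1.8584 = 1.88126 rad
ρ = (1 − cos θ)/κ = (1 − -0.30550)/1.0123 = 1.28964
z = sin θ / κ = 0.95219/1.0123 = 0.94062
x = ρ cos φ = 1.28964 × cos(301.94°) = 0.68226
y = ρ sin φ = 1.28964 × sin(301.94°) = -1.09439

0.682 -1.094 0.941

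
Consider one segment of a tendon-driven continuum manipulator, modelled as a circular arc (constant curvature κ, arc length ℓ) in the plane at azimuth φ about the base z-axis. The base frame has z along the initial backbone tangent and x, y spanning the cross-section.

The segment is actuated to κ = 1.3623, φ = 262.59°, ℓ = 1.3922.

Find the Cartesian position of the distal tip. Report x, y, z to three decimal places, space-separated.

θ = κ·ℓ = 1.3623 × 1.3922 = 1.89659 rad
ρ = (1 − cos θ)/κ = (1 − -0.32006)/1.3623 = 0.96900
z = sin θ / κ = 0.94740/1.3623 = 0.69544
x = ρ cos φ = 0.96900 × cos(262.59°) = -0.12497
y = ρ sin φ = 0.96900 × sin(262.59°) = -0.96090

-0.125 -0.961 0.695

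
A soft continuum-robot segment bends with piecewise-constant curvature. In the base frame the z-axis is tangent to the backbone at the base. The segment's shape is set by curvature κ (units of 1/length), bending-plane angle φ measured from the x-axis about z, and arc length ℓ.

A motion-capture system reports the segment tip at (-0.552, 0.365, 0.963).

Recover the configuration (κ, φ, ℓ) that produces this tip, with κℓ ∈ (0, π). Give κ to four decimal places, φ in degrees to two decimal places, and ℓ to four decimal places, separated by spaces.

ρ = √(x²+y²) = √(-0.552² + 0.365²) = 0.66176
φ = atan2(y, x) mod 360° = atan2(0.365, -0.552) = 146.5261°
|p|² = ρ² + z² = 0.66176² + 0.963² = 1.36530
κ = 2ρ / |p|² = 2×0.66176 / 1.36530 = 0.96940
θ = 2·atan2(ρ, z) = 2·atan2(0.66176, 0.963) = 1.20415 rad
ℓ = θ/κ = 1.20415/0.96940 = 1.24216

0.9694 146.53 1.2422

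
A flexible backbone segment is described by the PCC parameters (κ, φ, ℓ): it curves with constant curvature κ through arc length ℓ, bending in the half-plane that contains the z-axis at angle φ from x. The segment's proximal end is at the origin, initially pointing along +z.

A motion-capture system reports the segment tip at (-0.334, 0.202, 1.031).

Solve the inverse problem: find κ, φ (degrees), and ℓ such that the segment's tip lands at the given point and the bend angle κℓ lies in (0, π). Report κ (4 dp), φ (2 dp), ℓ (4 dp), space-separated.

0.6424 148.83 1.1269

ρ = √(x²+y²) = √(-0.334² + 0.202²) = 0.39033
φ = atan2(y, x) mod 360° = atan2(0.202, -0.334) = 148.8349°
|p|² = ρ² + z² = 0.39033² + 1.031² = 1.21532
κ = 2ρ / |p|² = 2×0.39033 / 1.21532 = 0.64235
θ = 2·atan2(ρ, z) = 2·atan2(0.39033, 1.031) = 0.72384 rad
ℓ = θ/κ = 0.72384/0.64235 = 1.12686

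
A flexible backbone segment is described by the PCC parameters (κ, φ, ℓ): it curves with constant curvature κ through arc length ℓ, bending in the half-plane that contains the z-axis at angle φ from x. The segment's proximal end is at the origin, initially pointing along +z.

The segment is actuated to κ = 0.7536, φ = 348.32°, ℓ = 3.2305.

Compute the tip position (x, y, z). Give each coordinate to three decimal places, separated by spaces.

2.287 -0.473 0.862

θ = κ·ℓ = 0.7536 × 3.2305 = 2.43450 rad
ρ = (1 − cos θ)/κ = (1 − -0.76026)/0.7536 = 2.33580
z = sin θ / κ = 0.64962/0.7536 = 0.86203
x = ρ cos φ = 2.33580 × cos(348.32°) = 2.28743
y = ρ sin φ = 2.33580 × sin(348.32°) = -0.47287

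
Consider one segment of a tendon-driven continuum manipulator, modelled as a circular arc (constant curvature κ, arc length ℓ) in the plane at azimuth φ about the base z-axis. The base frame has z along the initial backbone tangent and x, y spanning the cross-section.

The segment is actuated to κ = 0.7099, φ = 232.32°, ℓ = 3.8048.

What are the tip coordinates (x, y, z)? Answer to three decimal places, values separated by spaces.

θ = κ·ℓ = 0.7099 × 3.8048 = 2.70103 rad
ρ = (1 − cos θ)/κ = (1 − -0.90451)/0.7099 = 2.68279
z = sin θ / κ = 0.42645/0.7099 = 0.60072
x = ρ cos φ = 2.68279 × cos(232.32°) = -1.63986
y = ρ sin φ = 2.68279 × sin(232.32°) = -2.12326

-1.640 -2.123 0.601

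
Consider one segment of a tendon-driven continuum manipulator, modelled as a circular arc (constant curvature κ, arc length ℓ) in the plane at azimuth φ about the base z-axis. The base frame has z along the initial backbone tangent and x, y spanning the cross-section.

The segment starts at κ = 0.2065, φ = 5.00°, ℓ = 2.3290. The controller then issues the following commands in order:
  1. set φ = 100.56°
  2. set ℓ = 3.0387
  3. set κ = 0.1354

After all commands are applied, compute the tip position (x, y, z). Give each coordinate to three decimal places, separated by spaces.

initial: κ=0.2065, φ=5.00°, ℓ=2.3290
cmd 1: set φ=100.56° → (κ,φ,ℓ)=(0.2065,100.56°,2.3290) → tip=(-0.1007,0.5400,2.2402)
cmd 2: set ℓ=3.0387 → (κ,φ,ℓ)=(0.2065,100.56°,3.0387) → tip=(-0.1691,0.9069,2.8432)
cmd 3: set κ=0.1354 → (κ,φ,ℓ)=(0.1354,100.56°,3.0387) → tip=(-0.1130,0.6059,2.9537)

-0.113 0.606 2.954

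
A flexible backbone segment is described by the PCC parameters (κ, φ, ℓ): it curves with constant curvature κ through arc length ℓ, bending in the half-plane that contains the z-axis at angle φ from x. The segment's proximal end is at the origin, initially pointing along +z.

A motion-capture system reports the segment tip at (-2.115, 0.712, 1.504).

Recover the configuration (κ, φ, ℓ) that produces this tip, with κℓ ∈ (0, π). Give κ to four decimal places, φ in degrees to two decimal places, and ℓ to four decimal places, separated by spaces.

ρ = √(x²+y²) = √(-2.115² + 0.712²) = 2.23163
φ = atan2(y, x) mod 360° = atan2(0.712, -2.115) = 161.3946°
|p|² = ρ² + z² = 2.23163² + 1.504² = 7.24219
κ = 2ρ / |p|² = 2×2.23163 / 7.24219 = 0.61629
θ = 2·atan2(ρ, z) = 2·atan2(2.23163, 1.504) = 1.95554 rad
ℓ = θ/κ = 1.95554/0.61629 = 3.17310

0.6163 161.39 3.1731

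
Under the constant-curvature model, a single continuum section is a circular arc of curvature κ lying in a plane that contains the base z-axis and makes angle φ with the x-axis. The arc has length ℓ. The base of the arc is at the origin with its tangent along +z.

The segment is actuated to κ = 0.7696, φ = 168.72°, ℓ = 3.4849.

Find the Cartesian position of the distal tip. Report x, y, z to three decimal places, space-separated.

-2.416 0.482 0.576

θ = κ·ℓ = 0.7696 × 3.4849 = 2.68198 rad
ρ = (1 − cos θ)/κ = (1 − -0.89622)/0.7696 = 2.46391
z = sin θ / κ = 0.44360/0.7696 = 0.57641
x = ρ cos φ = 2.46391 × cos(168.72°) = -2.41631
y = ρ sin φ = 2.46391 × sin(168.72°) = 0.48195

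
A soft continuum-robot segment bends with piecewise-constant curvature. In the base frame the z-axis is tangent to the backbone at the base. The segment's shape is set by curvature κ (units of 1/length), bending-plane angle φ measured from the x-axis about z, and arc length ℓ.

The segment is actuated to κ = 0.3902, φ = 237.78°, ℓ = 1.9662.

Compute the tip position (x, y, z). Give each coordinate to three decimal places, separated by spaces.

θ = κ·ℓ = 0.3902 × 1.9662 = 0.76721 rad
ρ = (1 − cos θ)/κ = (1 − 0.71985)/0.3902 = 0.71797
z = sin θ / κ = 0.69413/0.3902 = 1.77891
x = ρ cos φ = 0.71797 × cos(237.78°) = -0.38280
y = ρ sin φ = 0.71797 × sin(237.78°) = -0.60741

-0.383 -0.607 1.779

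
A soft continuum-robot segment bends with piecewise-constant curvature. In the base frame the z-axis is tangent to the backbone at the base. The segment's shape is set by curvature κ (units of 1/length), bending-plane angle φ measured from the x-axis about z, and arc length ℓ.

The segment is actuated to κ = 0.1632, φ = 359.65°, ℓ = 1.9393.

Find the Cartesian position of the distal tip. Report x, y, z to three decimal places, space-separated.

θ = κ·ℓ = 0.1632 × 1.9393 = 0.31649 rad
ρ = (1 − cos θ)/κ = (1 − 0.95033)/0.1632 = 0.30434
z = sin θ / κ = 0.31124/0.1632 = 1.90709
x = ρ cos φ = 0.30434 × cos(359.65°) = 0.30433
y = ρ sin φ = 0.30434 × sin(359.65°) = -0.00186

0.304 -0.002 1.907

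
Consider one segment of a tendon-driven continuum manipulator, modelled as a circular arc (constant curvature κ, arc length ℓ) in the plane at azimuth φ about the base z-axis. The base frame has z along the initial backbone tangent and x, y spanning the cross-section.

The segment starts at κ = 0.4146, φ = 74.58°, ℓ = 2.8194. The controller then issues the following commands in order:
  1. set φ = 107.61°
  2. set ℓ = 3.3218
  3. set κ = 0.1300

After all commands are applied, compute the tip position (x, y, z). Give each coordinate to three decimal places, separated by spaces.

initial: κ=0.4146, φ=74.58°, ℓ=2.8194
cmd 1: set φ=107.61° → (κ,φ,ℓ)=(0.4146,107.61°,2.8194) → tip=(-0.4443,1.3997,2.2198)
cmd 2: set ℓ=3.3218 → (κ,φ,ℓ)=(0.4146,107.61°,3.3218) → tip=(-0.5893,1.8567,2.3669)
cmd 3: set κ=0.1300 → (κ,φ,ℓ)=(0.1300,107.61°,3.3218) → tip=(-0.2136,0.6731,3.2195)

-0.214 0.673 3.220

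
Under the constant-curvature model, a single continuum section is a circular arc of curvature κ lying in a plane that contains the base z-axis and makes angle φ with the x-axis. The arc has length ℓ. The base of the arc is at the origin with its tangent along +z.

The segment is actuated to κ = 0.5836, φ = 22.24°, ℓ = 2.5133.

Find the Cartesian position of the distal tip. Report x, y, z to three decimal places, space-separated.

1.421 0.581 1.704

θ = κ·ℓ = 0.5836 × 2.5133 = 1.46676 rad
ρ = (1 − cos θ)/κ = (1 − 0.10385)/0.5836 = 1.53556
z = sin θ / κ = 0.99459/0.5836 = 1.70424
x = ρ cos φ = 1.53556 × cos(22.24°) = 1.42132
y = ρ sin φ = 1.53556 × sin(22.24°) = 0.58119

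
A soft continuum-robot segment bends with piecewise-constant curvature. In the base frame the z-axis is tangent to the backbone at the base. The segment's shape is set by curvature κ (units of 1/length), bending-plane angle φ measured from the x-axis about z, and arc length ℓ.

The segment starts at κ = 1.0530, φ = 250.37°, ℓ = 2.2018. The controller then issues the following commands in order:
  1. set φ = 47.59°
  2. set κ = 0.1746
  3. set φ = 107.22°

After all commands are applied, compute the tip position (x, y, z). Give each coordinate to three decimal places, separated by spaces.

-0.124 0.399 2.148

initial: κ=1.0530, φ=250.37°, ℓ=2.2018
cmd 1: set φ=47.59° → (κ,φ,ℓ)=(1.0530,47.59°,2.2018) → tip=(1.0760,1.1779,0.6963)
cmd 2: set κ=0.1746 → (κ,φ,ℓ)=(0.1746,47.59°,2.2018) → tip=(0.2819,0.3087,2.1480)
cmd 3: set φ=107.22° → (κ,φ,ℓ)=(0.1746,107.22°,2.2018) → tip=(-0.1238,0.3993,2.1480)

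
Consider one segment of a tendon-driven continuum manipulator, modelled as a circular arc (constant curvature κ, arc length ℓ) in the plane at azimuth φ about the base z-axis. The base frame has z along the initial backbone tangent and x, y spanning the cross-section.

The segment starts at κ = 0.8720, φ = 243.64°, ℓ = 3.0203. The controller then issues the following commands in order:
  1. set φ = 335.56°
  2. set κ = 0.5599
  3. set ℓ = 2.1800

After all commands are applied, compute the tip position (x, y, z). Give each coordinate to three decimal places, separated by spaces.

initial: κ=0.8720, φ=243.64°, ℓ=3.0203
cmd 1: set φ=335.56° → (κ,φ,ℓ)=(0.8720,335.56°,3.0203) → tip=(1.9563,-0.8891,0.5577)
cmd 2: set κ=0.5599 → (κ,φ,ℓ)=(0.5599,335.56°,3.0203) → tip=(1.8211,-0.8276,1.7731)
cmd 3: set ℓ=2.1800 → (κ,φ,ℓ)=(0.5599,335.56°,2.1800) → tip=(1.0681,-0.4854,1.6776)

1.068 -0.485 1.678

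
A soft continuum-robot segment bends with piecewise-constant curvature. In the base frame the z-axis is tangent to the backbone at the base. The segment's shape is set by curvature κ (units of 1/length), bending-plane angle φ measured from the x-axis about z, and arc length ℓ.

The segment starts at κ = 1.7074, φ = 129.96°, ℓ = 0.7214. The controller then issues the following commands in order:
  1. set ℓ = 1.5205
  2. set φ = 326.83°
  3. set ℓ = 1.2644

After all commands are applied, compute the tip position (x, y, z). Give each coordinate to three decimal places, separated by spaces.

0.762 -0.498 0.487

initial: κ=1.7074, φ=129.96°, ℓ=0.7214
cmd 1: set ℓ=1.5205 → (κ,φ,ℓ)=(1.7074,129.96°,1.5205) → tip=(-0.6977,0.8327,0.3039)
cmd 2: set φ=326.83° → (κ,φ,ℓ)=(1.7074,326.83°,1.5205) → tip=(0.9093,-0.5944,0.3039)
cmd 3: set ℓ=1.2644 → (κ,φ,ℓ)=(1.7074,326.83°,1.2644) → tip=(0.7622,-0.4982,0.4873)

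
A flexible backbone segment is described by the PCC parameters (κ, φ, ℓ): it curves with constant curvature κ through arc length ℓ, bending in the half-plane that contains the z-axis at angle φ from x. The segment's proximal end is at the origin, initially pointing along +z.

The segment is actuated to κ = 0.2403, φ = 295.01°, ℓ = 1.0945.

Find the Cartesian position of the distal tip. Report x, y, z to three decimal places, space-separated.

0.061 -0.130 1.082

θ = κ·ℓ = 0.2403 × 1.0945 = 0.26301 rad
ρ = (1 − cos θ)/κ = (1 − 0.96561)/0.2403 = 0.14310
z = sin θ / κ = 0.25999/0.2403 = 1.08193
x = ρ cos φ = 0.14310 × cos(295.01°) = 0.06050
y = ρ sin φ = 0.14310 × sin(295.01°) = -0.12969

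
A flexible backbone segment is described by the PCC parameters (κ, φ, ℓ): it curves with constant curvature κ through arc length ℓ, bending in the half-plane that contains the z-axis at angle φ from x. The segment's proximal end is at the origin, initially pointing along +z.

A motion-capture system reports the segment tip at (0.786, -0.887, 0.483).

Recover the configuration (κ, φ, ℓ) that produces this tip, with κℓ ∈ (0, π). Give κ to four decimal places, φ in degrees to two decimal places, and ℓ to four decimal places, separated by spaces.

ρ = √(x²+y²) = √(0.786² + -0.887²) = 1.18514
φ = atan2(y, x) mod 360° = atan2(-0.887, 0.786) = 311.5452°
|p|² = ρ² + z² = 1.18514² + 0.483² = 1.63785
κ = 2ρ / |p|² = 2×1.18514 / 1.63785 = 1.44719
θ = 2·atan2(ρ, z) = 2·atan2(1.18514, 0.483) = 2.36760 rad
ℓ = θ/κ = 2.36760/1.44719 = 1.63600

1.4472 311.55 1.6360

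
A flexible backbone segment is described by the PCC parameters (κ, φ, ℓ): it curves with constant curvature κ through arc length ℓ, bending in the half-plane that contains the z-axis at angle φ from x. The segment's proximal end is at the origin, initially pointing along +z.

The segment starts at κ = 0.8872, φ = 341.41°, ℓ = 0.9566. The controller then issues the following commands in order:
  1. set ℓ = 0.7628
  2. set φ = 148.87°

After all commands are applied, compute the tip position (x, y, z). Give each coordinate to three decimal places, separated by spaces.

initial: κ=0.8872, φ=341.41°, ℓ=0.9566
cmd 1: set ℓ=0.7628 → (κ,φ,ℓ)=(0.8872,341.41°,0.7628) → tip=(0.2355,-0.0792,0.7059)
cmd 2: set φ=148.87° → (κ,φ,ℓ)=(0.8872,148.87°,0.7628) → tip=(-0.2126,0.1284,0.7059)

-0.213 0.128 0.706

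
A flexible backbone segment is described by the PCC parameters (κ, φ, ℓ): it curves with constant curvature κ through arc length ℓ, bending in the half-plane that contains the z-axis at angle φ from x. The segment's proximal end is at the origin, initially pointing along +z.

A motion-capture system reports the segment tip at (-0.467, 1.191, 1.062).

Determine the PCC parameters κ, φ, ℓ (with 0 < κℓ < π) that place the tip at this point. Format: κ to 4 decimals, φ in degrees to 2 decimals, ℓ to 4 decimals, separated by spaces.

0.9255 111.41 1.8971

ρ = √(x²+y²) = √(-0.467² + 1.191²) = 1.27928
φ = atan2(y, x) mod 360° = atan2(1.191, -0.467) = 111.4105°
|p|² = ρ² + z² = 1.27928² + 1.062² = 2.76441
κ = 2ρ / |p|² = 2×1.27928 / 2.76441 = 0.92554
θ = 2·atan2(ρ, z) = 2·atan2(1.27928, 1.062) = 1.75588 rad
ℓ = θ/κ = 1.75588/0.92554 = 1.89714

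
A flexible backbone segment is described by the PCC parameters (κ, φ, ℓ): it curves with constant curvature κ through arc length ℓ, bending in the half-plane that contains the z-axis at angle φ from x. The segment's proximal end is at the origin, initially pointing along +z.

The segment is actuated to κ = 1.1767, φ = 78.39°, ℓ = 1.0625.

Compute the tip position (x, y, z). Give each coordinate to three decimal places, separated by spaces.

θ = κ·ℓ = 1.1767 × 1.0625 = 1.25024 rad
ρ = (1 − cos θ)/κ = (1 − 0.31509)/1.1767 = 0.58206
z = sin θ / κ = 0.94906/1.1767 = 0.80654
x = ρ cos φ = 0.58206 × cos(78.39°) = 0.11714
y = ρ sin φ = 0.58206 × sin(78.39°) = 0.57015

0.117 0.570 0.807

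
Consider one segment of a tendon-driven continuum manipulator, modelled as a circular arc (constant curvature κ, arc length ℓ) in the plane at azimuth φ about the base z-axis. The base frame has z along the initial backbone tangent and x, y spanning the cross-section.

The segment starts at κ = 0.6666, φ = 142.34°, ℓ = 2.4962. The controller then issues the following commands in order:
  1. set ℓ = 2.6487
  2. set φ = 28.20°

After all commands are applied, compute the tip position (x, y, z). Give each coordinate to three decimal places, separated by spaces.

1.578 0.846 1.472

initial: κ=0.6666, φ=142.34°, ℓ=2.4962
cmd 1: set ℓ=2.6487 → (κ,φ,ℓ)=(0.6666,142.34°,2.6487) → tip=(-1.4175,1.0940,1.4718)
cmd 2: set φ=28.20° → (κ,φ,ℓ)=(0.6666,28.20°,2.6487) → tip=(1.5780,0.8461,1.4718)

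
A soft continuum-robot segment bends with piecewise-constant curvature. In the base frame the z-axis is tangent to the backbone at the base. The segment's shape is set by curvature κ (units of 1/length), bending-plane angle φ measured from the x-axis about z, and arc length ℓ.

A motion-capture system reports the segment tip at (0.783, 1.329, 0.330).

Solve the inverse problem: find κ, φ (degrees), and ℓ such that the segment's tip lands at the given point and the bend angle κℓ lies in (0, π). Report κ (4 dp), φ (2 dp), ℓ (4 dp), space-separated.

ρ = √(x²+y²) = √(0.783² + 1.329²) = 1.54251
φ = atan2(y, x) mod 360° = atan2(1.329, 0.783) = 59.4949°
|p|² = ρ² + z² = 1.54251² + 0.330² = 2.48823
κ = 2ρ / |p|² = 2×1.54251 / 2.48823 = 1.23984
θ = 2·atan2(ρ, z) = 2·atan2(1.54251, 0.330) = 2.72007 rad
ℓ = θ/κ = 2.72007/1.23984 = 2.19388

1.2398 59.49 2.1939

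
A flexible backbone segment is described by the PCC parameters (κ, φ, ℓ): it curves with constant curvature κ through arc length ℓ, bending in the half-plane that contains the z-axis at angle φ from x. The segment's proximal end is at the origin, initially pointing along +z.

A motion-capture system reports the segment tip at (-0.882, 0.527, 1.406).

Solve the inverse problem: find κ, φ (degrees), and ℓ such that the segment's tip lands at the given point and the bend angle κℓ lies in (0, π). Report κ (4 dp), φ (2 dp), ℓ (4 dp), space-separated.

0.6776 149.14 1.8626

ρ = √(x²+y²) = √(-0.882² + 0.527²) = 1.02745
φ = atan2(y, x) mod 360° = atan2(0.527, -0.882) = 149.1414°
|p|² = ρ² + z² = 1.02745² + 1.406² = 3.03249
κ = 2ρ / |p|² = 2×1.02745 / 3.03249 = 0.67763
θ = 2·atan2(ρ, z) = 2·atan2(1.02745, 1.406) = 1.26215 rad
ℓ = θ/κ = 1.26215/0.67763 = 1.86260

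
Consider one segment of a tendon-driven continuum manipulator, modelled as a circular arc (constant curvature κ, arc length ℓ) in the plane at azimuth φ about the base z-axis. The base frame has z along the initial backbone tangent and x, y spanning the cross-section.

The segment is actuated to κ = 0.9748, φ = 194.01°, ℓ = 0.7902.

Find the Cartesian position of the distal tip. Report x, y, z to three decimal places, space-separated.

-0.281 -0.070 0.714

θ = κ·ℓ = 0.9748 × 0.7902 = 0.77029 rad
ρ = (1 − cos θ)/κ = (1 − 0.71771)/0.9748 = 0.28959
z = sin θ / κ = 0.69634/0.9748 = 0.71434
x = ρ cos φ = 0.28959 × cos(194.01°) = -0.28097
y = ρ sin φ = 0.28959 × sin(194.01°) = -0.07011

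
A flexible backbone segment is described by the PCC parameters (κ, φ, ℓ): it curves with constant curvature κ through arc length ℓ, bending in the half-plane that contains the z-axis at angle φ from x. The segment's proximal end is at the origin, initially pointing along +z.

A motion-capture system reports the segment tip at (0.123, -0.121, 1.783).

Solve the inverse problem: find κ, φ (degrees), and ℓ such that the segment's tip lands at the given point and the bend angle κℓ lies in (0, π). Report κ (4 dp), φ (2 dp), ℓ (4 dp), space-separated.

0.1075 315.47 1.7941

ρ = √(x²+y²) = √(0.123² + -0.121²) = 0.17254
φ = atan2(y, x) mod 360° = atan2(-0.121, 0.123) = 315.4696°
|p|² = ρ² + z² = 0.17254² + 1.783² = 3.20886
κ = 2ρ / |p|² = 2×0.17254 / 3.20886 = 0.10754
θ = 2·atan2(ρ, z) = 2·atan2(0.17254, 1.783) = 0.19294 rad
ℓ = θ/κ = 0.19294/0.10754 = 1.79411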